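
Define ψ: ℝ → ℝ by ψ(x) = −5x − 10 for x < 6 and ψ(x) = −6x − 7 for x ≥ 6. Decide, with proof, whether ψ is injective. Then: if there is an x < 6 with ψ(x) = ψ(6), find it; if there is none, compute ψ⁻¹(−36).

Both pieces are strictly decreasing (slopes −5 and −6), so each is injective on its own interval.
The left piece maps (−∞, 6) onto (−40, ∞); the right piece maps [6, ∞) onto (−∞, −43].
These images are disjoint, so no value is attained by both pieces. Thus ψ is injective.
Because the two images are disjoint, no x < 6 has ψ(x) = ψ(6), so we compute ψ⁻¹(−36): −36 lies in (−40, ∞), so solve −5x − 10 = −36: x = (−36 + 10)/(−5) = 26/5.

26/5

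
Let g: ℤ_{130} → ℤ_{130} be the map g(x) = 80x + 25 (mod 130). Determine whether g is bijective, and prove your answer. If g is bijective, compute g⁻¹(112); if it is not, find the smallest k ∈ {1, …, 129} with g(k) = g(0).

We have gcd(80, 130) = 10 > 1. Taking u = 0 and v = 13: g(0) = 25 and g(13) = 80·13 + 25 = 1065 ≡ 25 (mod 130).
So g(0) = g(13) while 0 ≠ 13, therefore g is not injective, hence not bijective.
Since g is not bijective, we find the least positive k with g(k) = g(0): this means 80k ≡ 0 (mod 130), i.e. 130 ∣ 80k. Since gcd(80, 130) = 10, dividing through by 10 this holds exactly when 13 ∣ 8k, and as gcd(8, 13) = 1, exactly when 13 ∣ k.
The smallest positive such k is 13.

13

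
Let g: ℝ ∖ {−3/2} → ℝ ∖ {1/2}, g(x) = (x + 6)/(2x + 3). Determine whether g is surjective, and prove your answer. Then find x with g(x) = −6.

-24/13

For any y ≠ 1/2, solving y(2x + 3) = x + 6 for x gives a well-defined x ≠ −3/2. So g is surjective.
Solving g(x) = −6: cross-multiplying gives x + 6 = −6(2x + 3), which rearranges to 13x = −24, so x = −24/13.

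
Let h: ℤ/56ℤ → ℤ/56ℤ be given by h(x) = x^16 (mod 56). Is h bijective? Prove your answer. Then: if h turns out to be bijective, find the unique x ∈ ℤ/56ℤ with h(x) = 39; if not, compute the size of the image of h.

h(6): Repeated squaring mod 56: 6^1 ≡ 6, 6^2 ≡ 6² = 36, 6^4 ≡ 36² = 1296 ≡ 8, 6^8 ≡ 8² = 64 ≡ 8, 6^16 ≡ 8² = 64 ≡ 8. So 6^16 ≡ 8 (mod 56).
h(8): Repeated squaring mod 56: 8^1 ≡ 8, 8^2 ≡ 8² = 64 ≡ 8, 8^4 ≡ 8² = 64 ≡ 8, 8^8 ≡ 8² = 64 ≡ 8, 8^16 ≡ 8² = 64 ≡ 8. So 8^16 ≡ 8 (mod 56).
So h(6) = h(8) = 8 while 6 ≠ 8, therefore h is not injective, hence not bijective.
Since h is not bijective, we determine |image(h)|. Computing x^16 mod 56 for each x (by repeated squaring, reducing mod 56 at every step), the values h(0), h(1), …, h(55) are: 0, 1, 16, 25, 32, 9, 8, 49, 8, 9, 32, 25, 16, 1, 0, 1, 16, 25, 32, 9, 8, 49, 8, 9, 32, 25, 16, 1, 0, 1, 16, 25, 32, 9, 8, 49, 8, 9, 32, 25, 16, 1, 0, 1, 16, 25, 32, 9, 8, 49, 8, 9, 32, 25, 16, 1.
The distinct values are {0, 1, 8, 9, 16, 25, 32, 49}; there are 8 of them.

8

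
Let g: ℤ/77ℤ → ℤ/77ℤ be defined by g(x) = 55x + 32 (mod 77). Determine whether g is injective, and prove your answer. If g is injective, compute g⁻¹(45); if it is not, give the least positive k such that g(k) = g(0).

7

We have gcd(55, 77) = 11 > 1. Taking a = 0 and b = 7: g(0) = 32 and g(7) = 55·7 + 32 = 417 ≡ 32 (mod 77).
So g(0) = g(7) while 0 ≠ 7, so g is not injective.
Since g is not injective, we find the least positive k with g(k) = g(0): this means 55k ≡ 0 (mod 77), i.e. 77 ∣ 55k. Since gcd(55, 77) = 11, dividing through by 11 this holds exactly when 7 ∣ 5k, and as gcd(5, 7) = 1, exactly when 7 ∣ k.
The smallest positive such k is 7.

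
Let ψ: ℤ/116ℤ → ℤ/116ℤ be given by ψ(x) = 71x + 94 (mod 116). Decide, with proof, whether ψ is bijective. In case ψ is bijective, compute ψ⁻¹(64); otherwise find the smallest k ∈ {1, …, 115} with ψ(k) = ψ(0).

Recall: ψ is injective when ψ(s) = ψ(t) forces s = t.
If ψ(s) = ψ(t), then 71s ≡ 71t (mod 116). Because gcd(71, 116) = 1, we may cancel 71 to get s ≡ t (mod 116).
We now compute 71⁻¹ mod 116 explicitly. Euclid's algorithm: 116 = 1·71 + 45, 71 = 1·45 + 26, 45 = 1·26 + 19, 26 = 1·19 + 7, 19 = 2·7 + 5, 7 = 1·5 + 2, 5 = 2·2 + 1; back-substituting gives 1 = 67·71 − 41·116, so 71⁻¹ ≡ 67 (mod 116).
Then y ↦ 67(y − 94) is a two-sided inverse to ψ, so every y ∈ ℤ/116ℤ has a preimage.
Hence ψ is bijective.
Since ψ is bijective, we compute ψ⁻¹(64): solve 71x + 94 ≡ 64 (mod 116), i.e. 71x ≡ 86 (mod 116).
Multiplying by 71⁻¹ = 67 gives x ≡ 67·86 = 5762 = 49·116 + 78 ≡ 78 (mod 116).
Check: ψ(78) = 71·78 + 94 = 5632 = 48·116 + 64 ≡ 64 (mod 116).

78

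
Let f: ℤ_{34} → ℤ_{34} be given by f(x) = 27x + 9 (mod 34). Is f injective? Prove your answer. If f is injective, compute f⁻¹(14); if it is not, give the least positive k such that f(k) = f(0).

9

Suppose f(a) = f(b) in ℤ_{34}. Then 27a + 9 ≡ 27b + 9 (mod 34), thus 27(a − b) ≡ 0 (mod 34).
Since gcd(27, 34) = 1, 27 is invertible modulo 34, hence a − b ≡ 0 (mod 34), i.e. a = b.
Hence f is injective.
We now compute 27⁻¹ mod 34 explicitly. Euclid's algorithm: 34 = 1·27 + 7, 27 = 3·7 + 6, 7 = 1·6 + 1; back-substituting gives 1 = 29·27 − 23·34, so 27⁻¹ ≡ 29 (mod 34).
Since f is injective, we compute f⁻¹(14): solve 27x + 9 ≡ 14 (mod 34), i.e. 27x ≡ 5 (mod 34).
Multiplying by 27⁻¹ = 29 gives x ≡ 29·5 = 145 = 4·34 + 9 ≡ 9 (mod 34).
Check: f(9) = 27·9 + 9 = 252 = 7·34 + 14 ≡ 14 (mod 34).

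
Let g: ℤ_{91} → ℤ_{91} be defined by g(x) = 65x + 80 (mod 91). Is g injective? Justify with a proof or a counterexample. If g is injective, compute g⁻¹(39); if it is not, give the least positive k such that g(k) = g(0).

7

We have gcd(65, 91) = 13 > 1. Taking x_1 = 0 and x_2 = 7: g(0) = 80 and g(7) = 65·7 + 80 = 535 ≡ 80 (mod 91).
So g(0) = g(7) while 0 ≠ 7, therefore g is not injective.
Since g is not injective, we find the least positive k with g(k) = g(0): this means 65k ≡ 0 (mod 91), i.e. 91 ∣ 65k. Since gcd(65, 91) = 13, dividing through by 13 this holds exactly when 7 ∣ 5k, and as gcd(5, 7) = 1, exactly when 7 ∣ k.
The smallest positive such k is 7.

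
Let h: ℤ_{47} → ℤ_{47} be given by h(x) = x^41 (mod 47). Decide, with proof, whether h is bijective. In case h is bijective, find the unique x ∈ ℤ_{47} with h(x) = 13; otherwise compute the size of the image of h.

Since 47 is prime, the nonzero elements of ℤ_{47} form a cyclic group of order 46.
As gcd(41, 46) = 1, raising to the 41st power is a bijection on this group: if s^41 ≡ t^41 then (st^{−1})^41 = 1, and the only element of order dividing gcd(41, 46) = 1 is 1, so s = t.
With h(0) = 0 this makes h injective on all of ℤ_{47}, hence bijective (finite equal-size domain and codomain). In particular h is bijective.
Since h is bijective, we find the preimage of 13. The inverse of x ↦ x^41 on (ℤ_{47})^× is x ↦ x^9, because 41·9 = 369 = 8·46 + 1 ≡ 1 (mod 46) and x^{46} = 1 for x ≠ 0 (Fermat). So h⁻¹(13) = 13^9 mod 47.
Repeated squaring mod 47: 13^1 ≡ 13, 13^2 ≡ 13² = 169 ≡ 28, 13^4 ≡ 28² = 784 ≡ 32, 13^8 ≡ 32² = 1024 ≡ 37. Since 9 = 8 + 1, 13^9 ≡ 37·13: 37·13 = 481 ≡ 11. So 13^9 ≡ 11 (mod 47).
Hence h⁻¹(13) = 11.

11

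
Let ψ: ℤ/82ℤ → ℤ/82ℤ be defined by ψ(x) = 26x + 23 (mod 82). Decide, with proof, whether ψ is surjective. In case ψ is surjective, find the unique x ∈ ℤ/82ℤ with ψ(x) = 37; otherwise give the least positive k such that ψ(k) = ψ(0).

41

By definition, ψ is surjective if every y in the codomain equals ψ(x) for some x in the domain.
Since gcd(26, 82) = 2, we have 26x ≡ 0 (mod 2) for all x, so ψ(x) ≡ 1 (mod 2).
But 0 ≢ 1 (mod 2), so 0 ∈ ℤ/82ℤ has no preimage. Hence ψ is not surjective.
Since ψ is not surjective, we find the least positive k with ψ(k) = ψ(0): this means 26k ≡ 0 (mod 82), i.e. 82 ∣ 26k. Since gcd(26, 82) = 2, dividing through by 2 this holds exactly when 41 ∣ 13k, and as gcd(13, 41) = 1, exactly when 41 ∣ k.
The smallest positive such k is 41.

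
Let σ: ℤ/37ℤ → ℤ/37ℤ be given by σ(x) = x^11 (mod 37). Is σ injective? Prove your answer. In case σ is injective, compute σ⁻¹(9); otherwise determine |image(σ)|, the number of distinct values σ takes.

34

Since 37 is prime, the nonzero elements of ℤ/37ℤ form a cyclic group of order 36.
As gcd(11, 36) = 1, raising to the 11th power is a bijection on this group: if x_1^11 ≡ x_2^11 then (x_1x_2^{−1})^11 = 1, and the only element of order dividing gcd(11, 36) = 1 is 1, so x_1 = x_2.
With σ(0) = 0 this makes σ injective on all of ℤ/37ℤ, hence bijective (finite equal-size domain and codomain). In particular σ is injective.
Since σ is injective, we find the preimage of 9. The inverse of x ↦ x^11 on (ℤ/37ℤ)^× is x ↦ x^23, because 11·23 = 253 = 7·36 + 1 ≡ 1 (mod 36) and x^{36} = 1 for x ≠ 0 (Fermat). So σ⁻¹(9) = 9^23 mod 37.
Repeated squaring mod 37: 9^1 ≡ 9, 9^2 ≡ 9² = 81 ≡ 7, 9^4 ≡ 7² = 49 ≡ 12, 9^8 ≡ 12² = 144 ≡ 33, 9^16 ≡ 33² = 1089 ≡ 16. Since 23 = 16 + 4 + 2 + 1, 9^23 ≡ 16·12·7·9: 16·12 = 192 ≡ 7, then 7·7 = 49 ≡ 12, then 12·9 = 108 ≡ 34. So 9^23 ≡ 34 (mod 37).
Hence σ⁻¹(9) = 34.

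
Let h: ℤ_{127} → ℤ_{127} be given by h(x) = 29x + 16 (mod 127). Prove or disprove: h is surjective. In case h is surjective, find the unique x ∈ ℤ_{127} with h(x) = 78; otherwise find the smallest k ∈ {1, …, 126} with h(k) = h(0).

116

Recall that h is surjective if every y in the codomain equals h(x) for some x in the domain.
Since gcd(29, 127) = 1, 29 is invertible modulo 127. Euclid's algorithm: 127 = 4·29 + 11, 29 = 2·11 + 7, 11 = 1·7 + 4, 7 = 1·4 + 3, 4 = 1·3 + 1; back-substituting gives 1 = 92·29 − 21·127, so 29⁻¹ ≡ 92 (mod 127).
For any y ∈ ℤ_{127}, x = 92(y − 16) mod 127 satisfies h(x) = 29·92(y − 16) + 16 ≡ y (since 29·92 ≡ 1 mod 127). So every y has a preimage.
Thus h is surjective.
Since h is surjective, we compute h⁻¹(78): solve 29x + 16 ≡ 78 (mod 127), i.e. 29x ≡ 62 (mod 127).
Multiplying by 29⁻¹ = 92 gives x ≡ 92·62 = 5704 = 44·127 + 116 ≡ 116 (mod 127).
Check: h(116) = 29·116 + 16 = 3380 = 26·127 + 78 ≡ 78 (mod 127).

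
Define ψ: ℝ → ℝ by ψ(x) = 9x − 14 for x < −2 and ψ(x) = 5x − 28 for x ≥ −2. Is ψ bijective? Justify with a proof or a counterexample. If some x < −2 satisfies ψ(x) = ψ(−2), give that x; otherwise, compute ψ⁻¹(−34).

-8/3

Both pieces are strictly increasing (slopes 9 and 5), so each is injective on its own interval.
The left piece maps (−∞, −2) onto (−∞, −32); the right piece maps [−2, ∞) onto [−38, ∞).
These images overlap. In particular ψ(−2) = −38 (right piece), and solving 9x − 14 = −38 on the left piece gives x = −8/3 < −2.
So ψ(−8/3) = ψ(−2) with −8/3 ≠ −2, and ψ is not injective, hence not bijective. This x = −8/3 is the requested value below −2.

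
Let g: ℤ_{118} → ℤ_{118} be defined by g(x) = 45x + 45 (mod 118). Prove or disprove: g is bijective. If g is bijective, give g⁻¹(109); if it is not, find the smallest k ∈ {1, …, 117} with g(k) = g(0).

46

Suppose g(s) = g(t) in ℤ_{118}. Then 45s + 45 ≡ 45t + 45 (mod 118), hence 45(s − t) ≡ 0 (mod 118).
Since gcd(45, 118) = 1, 45 is invertible modulo 118, so s − t ≡ 0 (mod 118), i.e. s = t.
We now compute 45⁻¹ mod 118 explicitly. Euclid's algorithm: 118 = 2·45 + 28, 45 = 1·28 + 17, 28 = 1·17 + 11, 17 = 1·11 + 6, 11 = 1·6 + 5, 6 = 1·5 + 1; back-substituting gives 1 = 21·45 − 8·118, so 45⁻¹ ≡ 21 (mod 118).
Then y ↦ 21(y − 45) is a two-sided inverse to g, so every y ∈ ℤ_{118} has a preimage.
Therefore g is bijective.
Since g is bijective, we compute g⁻¹(109): solve 45x + 45 ≡ 109 (mod 118), i.e. 45x ≡ 64 (mod 118).
Multiplying by 45⁻¹ = 21 gives x ≡ 21·64 = 1344 = 11·118 + 46 ≡ 46 (mod 118).
Check: g(46) = 45·46 + 45 = 2115 = 17·118 + 109 ≡ 109 (mod 118).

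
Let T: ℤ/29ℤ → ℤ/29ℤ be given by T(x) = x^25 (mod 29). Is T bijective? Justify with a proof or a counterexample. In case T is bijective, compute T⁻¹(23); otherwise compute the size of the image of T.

7

Since 29 is prime, the nonzero elements of ℤ/29ℤ form a cyclic group of order 28.
As gcd(25, 28) = 1, raising to the 25th power is a bijection on this group: if u^25 ≡ v^25 then (uv^{−1})^25 = 1, and the only element of order dividing gcd(25, 28) = 1 is 1, so u = v.
With T(0) = 0 this makes T injective on all of ℤ/29ℤ, hence bijective (finite equal-size domain and codomain). In particular T is bijective.
Since T is bijective, we find the preimage of 23. The inverse of x ↦ x^25 on (ℤ/29ℤ)^× is x ↦ x^9, because 25·9 = 225 = 8·28 + 1 ≡ 1 (mod 28) and x^{28} = 1 for x ≠ 0 (Fermat). So T⁻¹(23) = 23^9 mod 29.
Repeated squaring mod 29: 23^1 ≡ 23, 23^2 ≡ 23² = 529 ≡ 7, 23^4 ≡ 7² = 49 ≡ 20, 23^8 ≡ 20² = 400 ≡ 23. Since 9 = 8 + 1, 23^9 ≡ 23·23: 23·23 = 529 ≡ 7. So 23^9 ≡ 7 (mod 29).
Hence T⁻¹(23) = 7.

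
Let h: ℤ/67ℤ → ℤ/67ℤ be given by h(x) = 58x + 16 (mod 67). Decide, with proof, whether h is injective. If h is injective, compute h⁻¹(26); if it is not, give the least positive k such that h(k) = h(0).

Suppose h(u) = h(v) in ℤ/67ℤ. Then 58u + 16 ≡ 58v + 16 (mod 67), therefore 58(u − v) ≡ 0 (mod 67).
Since gcd(58, 67) = 1, 58 is invertible modulo 67, hence u − v ≡ 0 (mod 67), i.e. u = v.
Therefore h is injective.
We now compute 58⁻¹ mod 67 explicitly. Euclid's algorithm: 67 = 1·58 + 9, 58 = 6·9 + 4, 9 = 2·4 + 1; back-substituting gives 1 = 52·58 − 45·67, so 58⁻¹ ≡ 52 (mod 67).
Since h is injective, we compute h⁻¹(26): solve 58x + 16 ≡ 26 (mod 67), i.e. 58x ≡ 10 (mod 67).
Multiplying by 58⁻¹ = 52 gives x ≡ 52·10 = 520 = 7·67 + 51 ≡ 51 (mod 67).
Check: h(51) = 58·51 + 16 = 2974 = 44·67 + 26 ≡ 26 (mod 67).

51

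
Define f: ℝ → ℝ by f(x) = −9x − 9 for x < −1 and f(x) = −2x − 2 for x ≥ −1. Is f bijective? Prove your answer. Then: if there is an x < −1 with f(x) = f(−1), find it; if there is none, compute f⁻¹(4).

-13/9

Both pieces are strictly decreasing (slopes −9 and −2), so each is injective on its own interval.
The left piece maps (−∞, −1) onto (0, ∞); the right piece maps [−1, ∞) onto (−∞, 0].
Since 0 = 0, the images partition ℝ: f is injective and surjective, hence bijective.
Because the two images are disjoint, no x < −1 has f(x) = f(−1), so we compute f⁻¹(4): 4 lies in (0, ∞), so solve −9x − 9 = 4: x = (4 + 9)/(−9) = −13/9.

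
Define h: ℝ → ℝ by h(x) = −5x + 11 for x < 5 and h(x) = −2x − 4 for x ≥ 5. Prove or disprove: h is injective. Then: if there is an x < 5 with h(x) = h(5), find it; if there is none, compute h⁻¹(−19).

15/2

Both pieces are strictly decreasing (slopes −5 and −2), so each is injective on its own interval.
The left piece maps (−∞, 5) onto (−14, ∞); the right piece maps [5, ∞) onto (−∞, −14].
These images are disjoint, so no value is attained by both pieces. Thus h is injective.
Because the two images are disjoint, no x < 5 has h(x) = h(5), so we compute h⁻¹(−19): −19 lies in (−∞, −14], so solve −2x − 4 = −19: x = (−19 + 4)/(−2) = 15/2.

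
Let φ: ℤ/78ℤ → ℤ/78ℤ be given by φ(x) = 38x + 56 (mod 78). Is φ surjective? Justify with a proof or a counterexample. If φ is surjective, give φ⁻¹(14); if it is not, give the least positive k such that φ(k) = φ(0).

39

Since gcd(38, 78) = 2, we have 38x ≡ 0 (mod 2) for all x, so φ(x) ≡ 0 (mod 2).
But 1 ≢ 0 (mod 2), so 1 ∈ ℤ/78ℤ has no preimage. Hence φ is not surjective.
Since φ is not surjective, we find the least positive k with φ(k) = φ(0): this means 38k ≡ 0 (mod 78), i.e. 78 ∣ 38k. Since gcd(38, 78) = 2, dividing through by 2 this holds exactly when 39 ∣ 19k, and as gcd(19, 39) = 1, exactly when 39 ∣ k.
The smallest positive such k is 39.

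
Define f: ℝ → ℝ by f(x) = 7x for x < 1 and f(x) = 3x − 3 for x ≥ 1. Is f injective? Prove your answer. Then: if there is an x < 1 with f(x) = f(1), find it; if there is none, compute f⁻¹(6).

0

Both pieces are strictly increasing (slopes 7 and 3), so each is injective on its own interval.
The left piece maps (−∞, 1) onto (−∞, 7); the right piece maps [1, ∞) onto [0, ∞).
These images overlap. In particular f(1) = 0 (right piece), and solving 7x = 0 on the left piece gives x = 0 < 1.
So f(0) = f(1) with 0 ≠ 1, and f is not injective. This x = 0 is the requested value below 1.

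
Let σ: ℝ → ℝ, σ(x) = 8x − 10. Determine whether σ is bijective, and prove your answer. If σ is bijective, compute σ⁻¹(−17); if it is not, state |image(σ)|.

-7/8

By definition, injectivity means: for all a, b in the domain, σ(a) = σ(b) implies a = b.
Suppose σ(a) = σ(b). Then 8a − 10 = 8b − 10, so 8a = 8b, hence a = b.
For any y ∈ ℝ, x = (y + 10)/8 satisfies σ(x) = y.
Hence σ is bijective.
Since σ is bijective, we compute σ⁻¹(−17) = (−17 + 10)/8 = −7/8.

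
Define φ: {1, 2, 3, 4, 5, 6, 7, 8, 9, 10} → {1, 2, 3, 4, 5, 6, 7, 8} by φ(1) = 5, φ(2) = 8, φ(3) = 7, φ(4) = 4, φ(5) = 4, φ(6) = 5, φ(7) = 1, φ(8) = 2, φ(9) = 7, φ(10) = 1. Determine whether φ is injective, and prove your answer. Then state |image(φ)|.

φ(4) = 4 = φ(5) with 4 ≠ 5, so φ is not injective.
The image of φ is {1, 2, 4, 5, 7, 8}, which has 6 elements.

6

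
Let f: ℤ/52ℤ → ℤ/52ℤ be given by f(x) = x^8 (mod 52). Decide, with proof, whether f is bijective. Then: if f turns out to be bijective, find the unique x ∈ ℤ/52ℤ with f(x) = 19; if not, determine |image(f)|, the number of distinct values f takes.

f(1) = 1^8 = 1.
f(5): Repeated squaring mod 52: 5^1 ≡ 5, 5^2 ≡ 5² = 25, 5^4 ≡ 25² = 625 ≡ 1, 5^8 ≡ 1² = 1. So 5^8 ≡ 1 (mod 52).
So f(1) = f(5) = 1 while 1 ≠ 5, thus f is not injective, hence not bijective.
Since f is not bijective, we determine |image(f)|. Computing x^8 mod 52 for each x (by repeated squaring, reducing mod 52 at every step), the values f(0), f(1), …, f(51) are: 0, 1, 48, 9, 16, 1, 16, 29, 40, 29, 48, 9, 40, 13, 40, 9, 48, 29, 40, 29, 16, 1, 16, 9, 48, 1, 0, 1, 48, 9, 16, 1, 16, 29, 40, 29, 48, 9, 40, 13, 40, 9, 48, 29, 40, 29, 16, 1, 16, 9, 48, 1.
The distinct values are {0, 1, 9, 13, 16, 29, 40, 48}; there are 8 of them.

8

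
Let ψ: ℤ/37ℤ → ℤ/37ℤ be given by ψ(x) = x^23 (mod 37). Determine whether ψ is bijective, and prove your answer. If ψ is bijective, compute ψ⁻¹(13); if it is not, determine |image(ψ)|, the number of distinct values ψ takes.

Since 37 is prime, the nonzero elements of ℤ/37ℤ form a cyclic group of order 36.
As gcd(23, 36) = 1, raising to the 23rd power is a bijection on this group: if x_1^23 ≡ x_2^23 then (x_1x_2^{−1})^23 = 1, and the only element of order dividing gcd(23, 36) = 1 is 1, so x_1 = x_2.
With ψ(0) = 0 this makes ψ injective on all of ℤ/37ℤ, hence bijective (finite equal-size domain and codomain). In particular ψ is bijective.
Since ψ is bijective, we find the preimage of 13. The inverse of x ↦ x^23 on (ℤ/37ℤ)^× is x ↦ x^11, because 23·11 = 253 = 7·36 + 1 ≡ 1 (mod 36) and x^{36} = 1 for x ≠ 0 (Fermat). So ψ⁻¹(13) = 13^11 mod 37.
Repeated squaring mod 37: 13^1 ≡ 13, 13^2 ≡ 13² = 169 ≡ 21, 13^4 ≡ 21² = 441 ≡ 34, 13^8 ≡ 34² = 1156 ≡ 9. Since 11 = 8 + 2 + 1, 13^11 ≡ 9·21·13: 9·21 = 189 ≡ 4, then 4·13 = 52 ≡ 15. So 13^11 ≡ 15 (mod 37).
Hence ψ⁻¹(13) = 15.

15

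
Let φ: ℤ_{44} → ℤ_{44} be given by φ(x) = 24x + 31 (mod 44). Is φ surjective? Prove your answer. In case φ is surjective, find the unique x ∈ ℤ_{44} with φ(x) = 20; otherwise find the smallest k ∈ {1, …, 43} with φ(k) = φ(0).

Since gcd(24, 44) = 4, we have 24x ≡ 0 (mod 4) for all x, so φ(x) ≡ 3 (mod 4).
But 0 ≢ 3 (mod 4), so 0 ∈ ℤ_{44} has no preimage. Thus φ is not surjective.
Since φ is not surjective, we find the least positive k with φ(k) = φ(0): this means 24k ≡ 0 (mod 44), i.e. 44 ∣ 24k. Since gcd(24, 44) = 4, dividing through by 4 this holds exactly when 11 ∣ 6k, and as gcd(6, 11) = 1, exactly when 11 ∣ k.
The smallest positive such k is 11.

11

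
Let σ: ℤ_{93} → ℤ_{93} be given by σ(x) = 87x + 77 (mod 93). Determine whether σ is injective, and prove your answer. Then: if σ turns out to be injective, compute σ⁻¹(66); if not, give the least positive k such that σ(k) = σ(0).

We have gcd(87, 93) = 3 > 1. Taking s = 0 and t = 31: σ(0) = 77 and σ(31) = 87·31 + 77 = 2774 ≡ 77 (mod 93).
So σ(0) = σ(31) while 0 ≠ 31, thus σ is not injective.
Since σ is not injective, we find the least positive k with σ(k) = σ(0): this means 87k ≡ 0 (mod 93), i.e. 93 ∣ 87k. Since gcd(87, 93) = 3, dividing through by 3 this holds exactly when 31 ∣ 29k, and as gcd(29, 31) = 1, exactly when 31 ∣ k.
The smallest positive such k is 31.

31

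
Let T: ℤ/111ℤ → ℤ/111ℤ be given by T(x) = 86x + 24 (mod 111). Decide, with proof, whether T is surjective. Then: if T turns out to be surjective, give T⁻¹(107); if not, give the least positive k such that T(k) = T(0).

10

Recall that T is surjective if every y in the codomain equals T(x) for some x in the domain.
Since gcd(86, 111) = 1, 86 is invertible modulo 111. Euclid's algorithm: 111 = 1·86 + 25, 86 = 3·25 + 11, 25 = 2·11 + 3, 11 = 3·3 + 2, 3 = 1·2 + 1; back-substituting gives 1 = 71·86 − 55·111, so 86⁻¹ ≡ 71 (mod 111).
For any y ∈ ℤ/111ℤ, x = 71(y − 24) mod 111 satisfies T(x) = 86·71(y − 24) + 24 ≡ y (since 86·71 ≡ 1 mod 111). So every y has a preimage.
Thus T is surjective.
Since T is surjective, we compute T⁻¹(107): solve 86x + 24 ≡ 107 (mod 111), i.e. 86x ≡ 83 (mod 111).
Multiplying by 86⁻¹ = 71 gives x ≡ 71·83 = 5893 = 53·111 + 10 ≡ 10 (mod 111).
Check: T(10) = 86·10 + 24 = 884 = 7·111 + 107 ≡ 107 (mod 111).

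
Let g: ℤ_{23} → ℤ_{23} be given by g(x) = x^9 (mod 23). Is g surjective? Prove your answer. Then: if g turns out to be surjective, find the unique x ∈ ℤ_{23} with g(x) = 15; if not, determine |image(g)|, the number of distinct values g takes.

7

Since 23 is prime, the nonzero elements of ℤ_{23} form a cyclic group of order 22.
As gcd(9, 22) = 1, raising to the 9th power is a bijection on this group: if s^9 ≡ t^9 then (st^{−1})^9 = 1, and the only element of order dividing gcd(9, 22) = 1 is 1, so s = t.
With g(0) = 0 this makes g injective on all of ℤ_{23}, hence bijective (finite equal-size domain and codomain). In particular g is surjective.
Since g is surjective, we find the preimage of 15. The inverse of x ↦ x^9 on (ℤ_{23})^× is x ↦ x^5, because 9·5 = 45 = 2·22 + 1 ≡ 1 (mod 22) and x^{22} = 1 for x ≠ 0 (Fermat). So g⁻¹(15) = 15^5 mod 23.
Repeated squaring mod 23: 15^1 ≡ 15, 15^2 ≡ 15² = 225 ≡ 18, 15^4 ≡ 18² = 324 ≡ 2. Since 5 = 4 + 1, 15^5 ≡ 2·15: 2·15 = 30 ≡ 7. So 15^5 ≡ 7 (mod 23).
Hence g⁻¹(15) = 7.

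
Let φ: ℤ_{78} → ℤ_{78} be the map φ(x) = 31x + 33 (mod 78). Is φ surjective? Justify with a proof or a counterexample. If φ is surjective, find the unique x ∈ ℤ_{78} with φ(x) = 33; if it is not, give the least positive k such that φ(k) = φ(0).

0

Since gcd(31, 78) = 1, 31 is invertible modulo 78. Euclid's algorithm: 78 = 2·31 + 16, 31 = 1·16 + 15, 16 = 1·15 + 1; back-substituting gives 1 = 73·31 − 29·78, so 31⁻¹ ≡ 73 (mod 78).
Then y ↦ 73(y − 33) is a two-sided inverse to φ, so every y ∈ ℤ_{78} has a preimage.
Thus φ is surjective.
Since φ is surjective, we find φ⁻¹(33): we need 31x ≡ 33 − 33 ≡ 0 (mod 78). Using 31⁻¹ = 73: x ≡ 73·0 = 0, so x = 0.
Check: φ(0) = 31·0 + 33 = 33 ≡ 33 (mod 78).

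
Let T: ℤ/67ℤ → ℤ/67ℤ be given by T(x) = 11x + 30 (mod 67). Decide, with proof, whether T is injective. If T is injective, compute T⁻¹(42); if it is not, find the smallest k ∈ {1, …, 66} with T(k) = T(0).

If T(x_1) = T(x_2), then 11x_1 ≡ 11x_2 (mod 67). Because gcd(11, 67) = 1, we may cancel 11 to get x_1 ≡ x_2 (mod 67).
Therefore T is injective.
We now compute 11⁻¹ mod 67 explicitly. Euclid's algorithm: 67 = 6·11 + 1; back-substituting gives 1 = 61·11 − 10·67, so 11⁻¹ ≡ 61 (mod 67).
Since T is injective, we compute T⁻¹(42): solve 11x + 30 ≡ 42 (mod 67), i.e. 11x ≡ 12 (mod 67).
Multiplying by 11⁻¹ = 61 gives x ≡ 61·12 = 732 = 10·67 + 62 ≡ 62 (mod 67).
Check: T(62) = 11·62 + 30 = 712 = 10·67 + 42 ≡ 42 (mod 67).

62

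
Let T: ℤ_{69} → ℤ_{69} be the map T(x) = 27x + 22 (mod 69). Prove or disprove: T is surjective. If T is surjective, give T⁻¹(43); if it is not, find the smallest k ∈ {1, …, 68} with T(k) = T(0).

23

Recall that surjectivity means every element of the codomain has a preimage under T.
Since gcd(27, 69) = 3, we have 27x ≡ 0 (mod 3) for all x, so T(x) ≡ 1 (mod 3).
But 0 ≢ 1 (mod 3), so 0 ∈ ℤ_{69} has no preimage. Thus T is not surjective.
Since T is not surjective, we find the least positive k with T(k) = T(0): this means 27k ≡ 0 (mod 69), i.e. 69 ∣ 27k. Since gcd(27, 69) = 3, dividing through by 3 this holds exactly when 23 ∣ 9k, and as gcd(9, 23) = 1, exactly when 23 ∣ k.
The smallest positive such k is 23.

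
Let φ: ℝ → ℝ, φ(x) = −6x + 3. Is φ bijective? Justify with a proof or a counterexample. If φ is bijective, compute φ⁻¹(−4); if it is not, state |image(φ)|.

Recall that injectivity means: for all s, t in the domain, φ(s) = φ(t) implies s = t.
Suppose φ(s) = φ(t). Then −6s + 3 = −6t + 3, thus −6s = −6t, hence s = t.
For any y ∈ ℝ, x = (y − 3)/(−6) satisfies φ(x) = y.
Thus φ is bijective.
Since φ is bijective, we compute φ⁻¹(−4) = (−4 − 3)/(−6) = 7/6.

7/6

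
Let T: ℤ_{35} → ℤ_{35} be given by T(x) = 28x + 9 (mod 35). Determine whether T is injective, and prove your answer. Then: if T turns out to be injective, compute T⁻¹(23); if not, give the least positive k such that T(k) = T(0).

We have gcd(28, 35) = 7 > 1. Taking u = 0 and v = 5: T(0) = 9 and T(5) = 28·5 + 9 = 149 ≡ 9 (mod 35).
So T(0) = T(5) while 0 ≠ 5, hence T is not injective.
Since T is not injective, we find the least positive k with T(k) = T(0): this means 28k ≡ 0 (mod 35), i.e. 35 ∣ 28k. Since gcd(28, 35) = 7, dividing through by 7 this holds exactly when 5 ∣ 4k, and as gcd(4, 5) = 1, exactly when 5 ∣ k.
The smallest positive such k is 5.

5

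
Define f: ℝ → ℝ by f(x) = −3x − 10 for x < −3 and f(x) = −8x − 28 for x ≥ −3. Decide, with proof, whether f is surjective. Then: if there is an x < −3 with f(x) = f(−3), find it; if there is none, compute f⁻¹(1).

Both pieces are strictly decreasing (slopes −3 and −8), so each is injective on its own interval.
The left piece maps (−∞, −3) onto (−1, ∞); the right piece maps [−3, ∞) onto (−∞, −4].
The union (−1, ∞) ∪ (−∞, −4] omits the interval between −1 and −4; in particular −1 has no preimage. So f is not surjective.
Because the two images are disjoint, no x < −3 has f(x) = f(−3), so we compute f⁻¹(1): 1 lies in (−1, ∞), so solve −3x − 10 = 1: x = (1 + 10)/(−3) = −11/3.

-11/3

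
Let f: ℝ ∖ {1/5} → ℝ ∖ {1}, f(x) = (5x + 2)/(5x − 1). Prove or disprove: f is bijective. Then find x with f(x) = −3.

1/20

Suppose f(u) = f(v). Cross-multiplying: (5u + 2)(5v − 1) = (5v + 2)(5u − 1).
Expanding both sides and cancelling the symmetric terms leaves −15·(u − v) = 0. Since −15 ≠ 0, u = v. Thus f is injective.
For any y ≠ 1, solving y(5x − 1) = 5x + 2 for x gives a well-defined x ≠ 1/5. So f is surjective.
So f is bijective.
Solving f(x) = −3: cross-multiplying gives 5x + 2 = −3(5x − 1), which rearranges to 20x = 1, so x = 1/20.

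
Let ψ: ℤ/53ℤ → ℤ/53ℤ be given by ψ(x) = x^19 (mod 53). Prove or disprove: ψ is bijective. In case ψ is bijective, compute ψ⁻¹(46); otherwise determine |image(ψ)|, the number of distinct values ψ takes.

Since 53 is prime, the nonzero elements of ℤ/53ℤ form a cyclic group of order 52.
As gcd(19, 52) = 1, raising to the 19th power is a bijection on this group: if a^19 ≡ b^19 then (ab^{−1})^19 = 1, and the only element of order dividing gcd(19, 52) = 1 is 1, so a = b.
With ψ(0) = 0 this makes ψ injective on all of ℤ/53ℤ, hence bijective (finite equal-size domain and codomain). In particular ψ is bijective.
Since ψ is bijective, we find the preimage of 46. The inverse of x ↦ x^19 on (ℤ/53ℤ)^× is x ↦ x^11, because 19·11 = 209 = 4·52 + 1 ≡ 1 (mod 52) and x^{52} = 1 for x ≠ 0 (Fermat). So ψ⁻¹(46) = 46^11 mod 53.
Repeated squaring mod 53: 46^1 ≡ 46, 46^2 ≡ 46² = 2116 ≡ 49, 46^4 ≡ 49² = 2401 ≡ 16, 46^8 ≡ 16² = 256 ≡ 44. Since 11 = 8 + 2 + 1, 46^11 ≡ 44·49·46: 44·49 = 2156 ≡ 36, then 36·46 = 1656 ≡ 13. So 46^11 ≡ 13 (mod 53).
Hence ψ⁻¹(46) = 13.

13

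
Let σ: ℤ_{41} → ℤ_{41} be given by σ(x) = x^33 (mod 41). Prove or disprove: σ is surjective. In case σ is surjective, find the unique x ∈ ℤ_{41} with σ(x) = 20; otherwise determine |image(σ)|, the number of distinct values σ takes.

Since 41 is prime, the nonzero elements of ℤ_{41} form a cyclic group of order 40.
As gcd(33, 40) = 1, raising to the 33rd power is a bijection on this group: if s^33 ≡ t^33 then (st^{−1})^33 = 1, and the only element of order dividing gcd(33, 40) = 1 is 1, so s = t.
With σ(0) = 0 this makes σ injective on all of ℤ_{41}, hence bijective (finite equal-size domain and codomain). In particular σ is surjective.
Since σ is surjective, we find the preimage of 20. The inverse of x ↦ x^33 on (ℤ_{41})^× is x ↦ x^17, because 33·17 = 561 = 14·40 + 1 ≡ 1 (mod 40) and x^{40} = 1 for x ≠ 0 (Fermat). So σ⁻¹(20) = 20^17 mod 41.
Repeated squaring mod 41: 20^1 ≡ 20, 20^2 ≡ 20² = 400 ≡ 31, 20^4 ≡ 31² = 961 ≡ 18, 20^8 ≡ 18² = 324 ≡ 37, 20^16 ≡ 37² = 1369 ≡ 16. Since 17 = 16 + 1, 20^17 ≡ 16·20: 16·20 = 320 ≡ 33. So 20^17 ≡ 33 (mod 41).
Hence σ⁻¹(20) = 33.

33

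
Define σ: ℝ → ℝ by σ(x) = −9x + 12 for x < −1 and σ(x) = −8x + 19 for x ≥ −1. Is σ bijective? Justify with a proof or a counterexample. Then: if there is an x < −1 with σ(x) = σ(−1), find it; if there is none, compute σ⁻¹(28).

Both pieces are strictly decreasing (slopes −9 and −8), so each is injective on its own interval.
The left piece maps (−∞, −1) onto (21, ∞); the right piece maps [−1, ∞) onto (−∞, 27].
These images overlap. In particular σ(−1) = 27 (right piece), and solving −9x + 12 = 27 on the left piece gives x = −5/3 < −1.
So σ(−5/3) = σ(−1) with −5/3 ≠ −1, and σ is not injective, hence not bijective. This x = −5/3 is the requested value below −1.

-5/3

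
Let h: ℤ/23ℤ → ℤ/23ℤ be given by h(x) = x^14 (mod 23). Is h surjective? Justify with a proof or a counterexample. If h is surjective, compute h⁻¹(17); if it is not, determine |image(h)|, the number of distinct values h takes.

h(11): Repeated squaring mod 23: 11^1 ≡ 11, 11^2 ≡ 11² = 121 ≡ 6, 11^4 ≡ 6² = 36 ≡ 13, 11^8 ≡ 13² = 169 ≡ 8. Since 14 = 8 + 4 + 2, 11^14 ≡ 8·13·6: 8·13 = 104 ≡ 12, then 12·6 = 72 ≡ 3. So 11^14 ≡ 3 (mod 23).
h(12): Repeated squaring mod 23: 12^1 ≡ 12, 12^2 ≡ 12² = 144 ≡ 6, 12^4 ≡ 6² = 36 ≡ 13, 12^8 ≡ 13² = 169 ≡ 8. Since 14 = 8 + 4 + 2, 12^14 ≡ 8·13·6: 8·13 = 104 ≡ 12, then 12·6 = 72 ≡ 3. So 12^14 ≡ 3 (mod 23).
So h(11) = h(12) = 3 while 11 ≠ 12, thus h is not injective.
A non-injective map from the 23-element set ℤ/23ℤ to itself takes at most 22 distinct values, so it cannot be surjective. So h is not surjective.
Since h is not surjective, we determine |image(h)|. Computing x^14 mod 23 for each x (by repeated squaring, reducing mod 23 at every step), the values h(0), h(1), …, h(22) are: 0, 1, 8, 4, 18, 13, 9, 2, 6, 16, 12, 3, 3, 12, 16, 6, 2, 9, 13, 18, 4, 8, 1.
The distinct values are {0, 1, 2, 3, 4, 6, 8, 9, 12, 13, 16, 18}; there are 12 of them.

12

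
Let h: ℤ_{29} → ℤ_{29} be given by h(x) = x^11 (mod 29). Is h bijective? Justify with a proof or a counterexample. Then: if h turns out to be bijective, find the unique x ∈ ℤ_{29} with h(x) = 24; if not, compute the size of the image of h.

Since 29 is prime, the nonzero elements of ℤ_{29} form a cyclic group of order 28.
As gcd(11, 28) = 1, raising to the 11th power is a bijection on this group: if u^11 ≡ v^11 then (uv^{−1})^11 = 1, and the only element of order dividing gcd(11, 28) = 1 is 1, so u = v.
With h(0) = 0 this makes h injective on all of ℤ_{29}, hence bijective (finite equal-size domain and codomain). In particular h is bijective.
Since h is bijective, we find the preimage of 24. The inverse of x ↦ x^11 on (ℤ_{29})^× is x ↦ x^23, because 11·23 = 253 = 9·28 + 1 ≡ 1 (mod 28) and x^{28} = 1 for x ≠ 0 (Fermat). So h⁻¹(24) = 24^23 mod 29.
Repeated squaring mod 29: 24^1 ≡ 24, 24^2 ≡ 24² = 576 ≡ 25, 24^4 ≡ 25² = 625 ≡ 16, 24^8 ≡ 16² = 256 ≡ 24, 24^16 ≡ 24² = 576 ≡ 25. Since 23 = 16 + 4 + 2 + 1, 24^23 ≡ 25·16·25·24: 25·16 = 400 ≡ 23, then 23·25 = 575 ≡ 24, then 24·24 = 576 ≡ 25. So 24^23 ≡ 25 (mod 29).
Hence h⁻¹(24) = 25.

25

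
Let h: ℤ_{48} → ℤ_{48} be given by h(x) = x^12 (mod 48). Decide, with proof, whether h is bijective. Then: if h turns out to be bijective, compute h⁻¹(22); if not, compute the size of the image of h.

4

h(2): Repeated squaring mod 48: 2^1 ≡ 2, 2^2 ≡ 2² = 4, 2^4 ≡ 4² = 16, 2^8 ≡ 16² = 256 ≡ 16. Since 12 = 8 + 4, 2^12 ≡ 16·16: 16·16 = 256 ≡ 16. So 2^12 ≡ 16 (mod 48).
h(4): Repeated squaring mod 48: 4^1 ≡ 4, 4^2 ≡ 4² = 16, 4^4 ≡ 16² = 256 ≡ 16, 4^8 ≡ 16² = 256 ≡ 16. Since 12 = 8 + 4, 4^12 ≡ 16·16: 16·16 = 256 ≡ 16. So 4^12 ≡ 16 (mod 48).
So h(2) = h(4) = 16 while 2 ≠ 4, thus h is not injective, hence not bijective.
Since h is not bijective, we determine |image(h)|. Computing x^12 mod 48 for each x (by repeated squaring, reducing mod 48 at every step), the values h(0), h(1), …, h(47) are: 0, 1, 16, 33, 16, 1, 0, 1, 16, 33, 16, 1, 0, 1, 16, 33, 16, 1, 0, 1, 16, 33, 16, 1, 0, 1, 16, 33, 16, 1, 0, 1, 16, 33, 16, 1, 0, 1, 16, 33, 16, 1, 0, 1, 16, 33, 16, 1.
The distinct values are {0, 1, 16, 33}; there are 4 of them.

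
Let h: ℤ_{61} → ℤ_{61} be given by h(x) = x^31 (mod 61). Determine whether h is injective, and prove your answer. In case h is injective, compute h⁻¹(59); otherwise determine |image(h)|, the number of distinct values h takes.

Since 61 is prime, the nonzero elements of ℤ_{61} form a cyclic group of order 60.
As gcd(31, 60) = 1, raising to the 31st power is a bijection on this group: if u^31 ≡ v^31 then (uv^{−1})^31 = 1, and the only element of order dividing gcd(31, 60) = 1 is 1, so u = v.
With h(0) = 0 this makes h injective on all of ℤ_{61}, hence bijective (finite equal-size domain and codomain). In particular h is injective.
Since h is injective, we find the preimage of 59. The inverse of x ↦ x^31 on (ℤ_{61})^× is x ↦ x^31, because 31·31 = 961 = 16·60 + 1 ≡ 1 (mod 60) and x^{60} = 1 for x ≠ 0 (Fermat). So h⁻¹(59) = 59^31 mod 61.
Repeated squaring mod 61: 59^1 ≡ 59, 59^2 ≡ 59² = 3481 ≡ 4, 59^4 ≡ 4² = 16, 59^8 ≡ 16² = 256 ≡ 12, 59^16 ≡ 12² = 144 ≡ 22. Since 31 = 16 + 8 + 4 + 2 + 1, 59^31 ≡ 22·12·16·4·59: 22·12 = 264 ≡ 20, then 20·16 = 320 ≡ 15, then 15·4 = 60, then 60·59 = 3540 ≡ 2. So 59^31 ≡ 2 (mod 61).
Hence h⁻¹(59) = 2.

2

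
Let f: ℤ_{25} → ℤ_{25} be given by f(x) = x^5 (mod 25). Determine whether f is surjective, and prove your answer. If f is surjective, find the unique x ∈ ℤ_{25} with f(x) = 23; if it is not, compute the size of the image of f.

f(0) = 0^5 = 0.
f(5): Repeated squaring mod 25: 5^1 ≡ 5, 5^2 ≡ 5² = 25 ≡ 0, 5^4 ≡ 0² = 0. Since 5 = 4 + 1, 5^5 ≡ 0·5: 0·5 = 0. So 5^5 ≡ 0 (mod 25).
So f(0) = f(5) = 0 while 0 ≠ 5, therefore f is not injective.
A non-injective map from the 25-element set ℤ_{25} to itself takes at most 24 distinct values, so it cannot be surjective. Hence f is not surjective.
Since f is not surjective, we determine |image(f)|. Computing x^5 mod 25 for each x (by repeated squaring, reducing mod 25 at every step), the values f(0), f(1), …, f(24) are: 0, 1, 7, 18, 24, 0, 1, 7, 18, 24, 0, 1, 7, 18, 24, 0, 1, 7, 18, 24, 0, 1, 7, 18, 24.
The distinct values are {0, 1, 7, 18, 24}; there are 5 of them.

5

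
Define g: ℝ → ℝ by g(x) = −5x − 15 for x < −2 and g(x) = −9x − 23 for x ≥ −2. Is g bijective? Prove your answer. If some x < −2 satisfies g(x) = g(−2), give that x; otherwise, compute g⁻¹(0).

Both pieces are strictly decreasing (slopes −5 and −9), so each is injective on its own interval.
The left piece maps (−∞, −2) onto (−5, ∞); the right piece maps [−2, ∞) onto (−∞, −5].
Since −5 = −5, the images partition ℝ: g is injective and surjective, hence bijective.
Because the two images are disjoint, no x < −2 has g(x) = g(−2), so we compute g⁻¹(0): 0 lies in (−5, ∞), so solve −5x − 15 = 0: x = (0 + 15)/(−5) = −3.

-3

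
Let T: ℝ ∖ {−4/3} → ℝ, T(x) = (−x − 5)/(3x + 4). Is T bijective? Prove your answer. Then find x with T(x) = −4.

-1

If T(x) = −1/3, cross-multiplying gives 3(−x − 5) = −1(3x + 4), which simplifies to −15 = −4 — false.  So −1/3 has no preimage and T is not surjective.
Thus T is not bijective.
Solving T(x) = −4: cross-multiplying gives −x − 5 = −4(3x + 4), which rearranges to 11x = −11, so x = −1.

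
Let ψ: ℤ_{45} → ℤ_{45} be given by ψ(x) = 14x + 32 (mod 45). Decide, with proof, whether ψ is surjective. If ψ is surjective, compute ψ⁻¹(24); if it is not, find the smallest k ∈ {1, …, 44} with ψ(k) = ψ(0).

38

Since gcd(14, 45) = 1, 14 is invertible modulo 45. Euclid's algorithm: 45 = 3·14 + 3, 14 = 4·3 + 2, 3 = 1·2 + 1; back-substituting gives 1 = 29·14 − 9·45, so 14⁻¹ ≡ 29 (mod 45).
Then y ↦ 29(y − 32) is a two-sided inverse to ψ, so every y ∈ ℤ_{45} has a preimage.
Hence ψ is surjective.
Since ψ is surjective, we find ψ⁻¹(24): we need 14x ≡ 24 − 32 ≡ 37 (mod 45). Using 14⁻¹ = 29: x ≡ 29·37 = 1073 = 23·45 + 38, so x = 38.
Check: ψ(38) = 14·38 + 32 = 564 = 12·45 + 24 ≡ 24 (mod 45).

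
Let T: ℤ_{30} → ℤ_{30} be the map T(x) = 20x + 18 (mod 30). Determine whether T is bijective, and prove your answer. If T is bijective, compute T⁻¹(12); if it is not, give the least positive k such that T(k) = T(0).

3

Recall: T is injective if T(x_1) = T(x_2) implies x_1 = x_2.
We have gcd(20, 30) = 10 > 1. Taking x_1 = 0 and x_2 = 3: T(0) = 18 and T(3) = 20·3 + 18 = 78 ≡ 18 (mod 30).
So T(0) = T(3) while 0 ≠ 3, thus T is not injective, hence not bijective.
Since T is not bijective, we find the least positive k with T(k) = T(0): this means 20k ≡ 0 (mod 30), i.e. 30 ∣ 20k. Since gcd(20, 30) = 10, dividing through by 10 this holds exactly when 3 ∣ 2k, and as gcd(2, 3) = 1, exactly when 3 ∣ k.
The smallest positive such k is 3.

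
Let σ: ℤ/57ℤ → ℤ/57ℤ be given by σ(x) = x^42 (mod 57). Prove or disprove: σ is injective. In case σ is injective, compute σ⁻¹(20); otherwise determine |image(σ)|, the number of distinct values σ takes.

8

σ(2): Repeated squaring mod 57: 2^1 ≡ 2, 2^2 ≡ 2² = 4, 2^4 ≡ 4² = 16, 2^8 ≡ 16² = 256 ≡ 28, 2^16 ≡ 28² = 784 ≡ 43, 2^32 ≡ 43² = 1849 ≡ 25. Since 42 = 32 + 8 + 2, 2^42 ≡ 25·28·4: 25·28 = 700 ≡ 16, then 16·4 = 64 ≡ 7. So 2^42 ≡ 7 (mod 57).
σ(5): Repeated squaring mod 57: 5^1 ≡ 5, 5^2 ≡ 5² = 25, 5^4 ≡ 25² = 625 ≡ 55, 5^8 ≡ 55² = 3025 ≡ 4, 5^16 ≡ 4² = 16, 5^32 ≡ 16² = 256 ≡ 28. Since 42 = 32 + 8 + 2, 5^42 ≡ 28·4·25: 28·4 = 112 ≡ 55, then 55·25 = 1375 ≡ 7. So 5^42 ≡ 7 (mod 57).
So σ(2) = σ(5) = 7 while 2 ≠ 5, hence σ is not injective.
Since σ is not injective, we determine |image(σ)|. Computing x^42 mod 57 for each x (by repeated squaring, reducing mod 57 at every step), the values σ(0), σ(1), …, σ(56) are: 0, 1, 7, 45, 49, 7, 30, 1, 1, 30, 49, 1, 39, 49, 7, 30, 7, 7, 39, 19, 1, 45, 7, 49, 45, 49, 1, 39, 49, 49, 39, 1, 49, 45, 49, 7, 45, 1, 19, 39, 7, 7, 30, 7, 49, 39, 1, 49, 30, 1, 1, 30, 7, 49, 45, 7, 1.
The distinct values are {0, 1, 7, 19, 30, 39, 45, 49}; there are 8 of them.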